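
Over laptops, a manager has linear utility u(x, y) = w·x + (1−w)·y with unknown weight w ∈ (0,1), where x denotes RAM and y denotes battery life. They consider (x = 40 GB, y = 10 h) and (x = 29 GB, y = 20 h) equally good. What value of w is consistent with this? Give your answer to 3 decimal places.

w = 0.476

Equating utilities: w·40 + (1−w)·10 = w·29 + (1−w)·20.
w·(40−29) = (1−w)·(20−10), i.e. w·11 = (1−w)·10.
The marginal rate of substitution is 10/11, so w = 10/(11+10) = 0.476.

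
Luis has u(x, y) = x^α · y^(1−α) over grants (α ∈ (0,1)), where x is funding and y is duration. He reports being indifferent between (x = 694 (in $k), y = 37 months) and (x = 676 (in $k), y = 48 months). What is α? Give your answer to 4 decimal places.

Set the two utilities equal: 694^α·37^(1−α) = 676^α·48^(1−α).
Rearrange to (694/676)^α = (48/37)^(1−α) and take logs: α·0.0262789 = (1−α)·0.2602831.
With A = 0.0262789 and B = 0.2602831: α·A = (1−α)·B, so α = B/(A+B) = 0.2602831/0.2865620 ≈ 0.9083.

α ≈ 0.9083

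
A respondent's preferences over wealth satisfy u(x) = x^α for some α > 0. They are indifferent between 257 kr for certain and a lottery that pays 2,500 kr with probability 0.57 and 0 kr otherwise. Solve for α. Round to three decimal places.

The lottery's expected utility is 0.57·u(2500) + 0.43·u(0) = 0.57·2500^α (since u(0) = 0 for α > 0).
Indifference: 257^α = 0.57·2500^α, so (257/2500)^α = 0.57.
Take logs: α = ln 0.57 / ln(257/2500) ≈ 0.24709.

α ≈ 0.247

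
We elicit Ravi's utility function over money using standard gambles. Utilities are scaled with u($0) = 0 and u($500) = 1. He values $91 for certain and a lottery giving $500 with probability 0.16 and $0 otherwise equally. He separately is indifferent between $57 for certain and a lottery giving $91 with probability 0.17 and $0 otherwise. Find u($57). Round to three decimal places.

The first gamble pins u($91): it must equal 0.16·1 + 0.84·0 = 0.16.
The second indifference gives u($57) = 0.17·u($91) + 0.83·u($0) = 0.17·0.16 + 0.83·0.00 = 0.0272.

0.027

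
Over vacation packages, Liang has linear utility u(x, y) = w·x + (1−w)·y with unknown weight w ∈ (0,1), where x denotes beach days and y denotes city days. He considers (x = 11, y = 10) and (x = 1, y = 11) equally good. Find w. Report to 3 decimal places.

u(11,10) = u(1,11) means w·11 + (1−w)·10 = w·1 + (1−w)·11.
Rearranging, 10·w − 1·(1−w) = 0.
So w/(1−w) = 1/10 = 0.1000, giving w = 1/(10+1) = 0.091.

w = 0.091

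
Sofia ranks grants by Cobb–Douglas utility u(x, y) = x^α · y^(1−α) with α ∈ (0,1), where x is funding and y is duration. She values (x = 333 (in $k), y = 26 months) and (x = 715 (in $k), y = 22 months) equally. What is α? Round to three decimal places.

The Cobb–Douglas utilities coincide, so 333^α·26^(1−α) = 715^α·22^(1−α).
Rearrange to (333/715)^α = (22/26)^(1−α) and take logs: α·-0.764140 = (1−α)·-0.167054.
With A = -0.764140 and B = -0.167054: α·A = (1−α)·B, so α = B/(A+B) = -0.167054/-0.931194 ≈ 0.179.

α ≈ 0.179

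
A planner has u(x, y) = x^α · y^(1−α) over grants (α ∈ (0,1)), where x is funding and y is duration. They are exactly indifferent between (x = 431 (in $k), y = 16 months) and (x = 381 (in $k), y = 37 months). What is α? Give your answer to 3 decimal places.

The Cobb–Douglas utilities coincide, so 431^α·16^(1−α) = 381^α·37^(1−α).
Rearrange to (431/381)^α = (37/16)^(1−α) and take logs: α·0.123309 = (1−α)·0.838329.
So α/(1−α) = (0.838329)/(0.123309) = 6.798604, and α = 6.798604/7.798604 ≈ 0.872.

α ≈ 0.872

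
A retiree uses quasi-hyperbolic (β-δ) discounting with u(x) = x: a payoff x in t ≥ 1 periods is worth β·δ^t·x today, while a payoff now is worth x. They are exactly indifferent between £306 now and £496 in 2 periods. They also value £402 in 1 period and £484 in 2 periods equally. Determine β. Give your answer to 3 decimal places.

The second indifference involves only future payoffs, so β cancels: β·δ^1·402 = β·δ^2·484, giving δ = 402/484 = 0.83058.
The first indifference: 306 = β·δ^2·496, so β = 306/(δ^2·496) = 306/(0.68986·496) ≈ 0.894.

β ≈ 0.894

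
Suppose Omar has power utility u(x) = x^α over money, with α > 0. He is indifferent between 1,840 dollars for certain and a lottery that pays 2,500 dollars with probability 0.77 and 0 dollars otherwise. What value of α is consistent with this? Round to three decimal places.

Since u(0) = 0, the lottery's EU is 0.77·2500^α.
Indifference: 1840^α = 0.77·2500^α, so (1840/2500)^α = 0.77.
Take logs: α = ln 0.77 / ln(1840/2500) ≈ 0.85267.

α ≈ 0.853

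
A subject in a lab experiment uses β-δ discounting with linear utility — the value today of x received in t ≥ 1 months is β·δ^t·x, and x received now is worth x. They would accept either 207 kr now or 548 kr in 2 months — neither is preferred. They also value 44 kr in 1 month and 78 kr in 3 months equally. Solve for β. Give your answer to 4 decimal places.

β ≈ 0.6696

Both payoffs in the second observation are in the future, so β drops out: δ^1·44 = δ^3·78 ⇒ δ^2 = 44/78 = 0.56410, so δ = 0.75107.
The first indifference: 207 = β·δ^2·548, so β = 207/(δ^2·548) = 207/(0.56410·548) ≈ 0.6696.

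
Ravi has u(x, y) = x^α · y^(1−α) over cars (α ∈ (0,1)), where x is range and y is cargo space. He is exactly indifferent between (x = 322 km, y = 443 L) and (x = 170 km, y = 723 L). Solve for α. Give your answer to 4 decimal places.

Indifference: 322^α · 443^(1−α) = 170^α · 723^(1−α).
Rearrange to (322/170)^α = (723/443)^(1−α) and take logs: α·0.6387531 = (1−α)·0.4898395.
So α/(1−α) = (0.4898395)/(0.6387531) = 0.7668683, and α = 0.7668683/1.7668683 ≈ 0.4340.

α ≈ 0.4340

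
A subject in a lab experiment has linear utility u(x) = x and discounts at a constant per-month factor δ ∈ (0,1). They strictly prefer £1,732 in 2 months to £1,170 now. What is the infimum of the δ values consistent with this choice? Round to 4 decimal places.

Comparing present values: 1170 < δ^2·1732.
So δ^2 > 1170/1732 = 0.67552; taking the square root of both positive sides preserves the inequality.
δ > (1170/1732)^(1/2) ≈ 0.8219.

δ > 0.8219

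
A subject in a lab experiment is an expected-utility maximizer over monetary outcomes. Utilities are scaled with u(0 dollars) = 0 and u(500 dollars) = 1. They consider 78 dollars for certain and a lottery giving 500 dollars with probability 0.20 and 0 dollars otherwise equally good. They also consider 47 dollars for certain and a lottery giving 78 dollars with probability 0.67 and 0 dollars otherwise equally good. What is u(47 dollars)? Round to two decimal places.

0.13

The first gamble pins u(78 dollars): it must equal 0.20·1 + 0.80·0 = 0.20.
Then u(47 dollars) = 0.67·u(78 dollars) + 0.33·u(0 dollars) = 0.67·0.20 + 0.33·0.00 = 0.1340.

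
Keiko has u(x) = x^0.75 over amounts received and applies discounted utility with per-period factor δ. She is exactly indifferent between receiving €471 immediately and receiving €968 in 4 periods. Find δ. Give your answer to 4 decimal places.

δ ≈ 0.8737

The payoff in 4 periods is discounted by δ^4, so u(471) = δ^4·u(968) and δ^4 = u(471)/u(968).
Since u(x) = x^0.75, δ^4 = (471/968)^0.75 = 0.48657^0.75 = 0.58258.
Taking the 4th root: δ = 0.58258^(1/4) ≈ 0.8737.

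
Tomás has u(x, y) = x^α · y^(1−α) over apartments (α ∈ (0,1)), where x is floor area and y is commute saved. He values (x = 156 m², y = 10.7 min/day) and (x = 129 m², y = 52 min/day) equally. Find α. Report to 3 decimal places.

The Cobb–Douglas utilities coincide, so 156^α·10.7^(1−α) = 129^α·52^(1−α).
Rearrange to (156/129)^α = (52/10.7)^(1−α) and take logs: α·0.190044 = (1−α)·1.581000.
With A = 0.190044 and B = 1.581000: α·A = (1−α)·B, so α = B/(A+B) = 1.581000/1.771044 ≈ 0.893.

α ≈ 0.893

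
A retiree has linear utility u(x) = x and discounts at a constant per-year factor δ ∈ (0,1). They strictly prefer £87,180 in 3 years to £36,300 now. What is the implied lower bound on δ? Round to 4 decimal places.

The preference means 36300 < δ^3·87180.
Dividing by 87180: δ^3 > 0.41638. Both sides are positive, so the cube root keeps the direction.
δ > 0.41638^(1/3) = 0.7467.

δ > 0.7467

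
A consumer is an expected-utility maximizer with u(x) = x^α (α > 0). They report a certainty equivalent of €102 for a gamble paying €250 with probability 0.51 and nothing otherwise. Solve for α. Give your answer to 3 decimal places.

EU(lottery) = 0.51·250^α + 0.49·0 = 0.51·250^α.
Indifference: 102^α = 0.51·250^α, so (102/250)^α = 0.51.
Take logs: α = ln 0.51 / ln(102/250) ≈ 0.75109.

α ≈ 0.751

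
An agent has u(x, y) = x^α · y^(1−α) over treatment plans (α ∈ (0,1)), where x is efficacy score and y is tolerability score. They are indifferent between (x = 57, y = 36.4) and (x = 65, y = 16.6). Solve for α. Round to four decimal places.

Indifference: 57^α · 36.4^(1−α) = 65^α · 16.6^(1−α).
Taking logs: α·ln 57 + (1−α)·ln 36.4 = α·ln 65 + (1−α)·ln 16.6, i.e. α·-0.1313360 = (1−α)·-0.7851661.
With A = -0.1313360 and B = -0.7851661: α·A = (1−α)·B, so α = B/(A+B) = -0.7851661/-0.9165021 ≈ 0.8567.

α ≈ 0.8567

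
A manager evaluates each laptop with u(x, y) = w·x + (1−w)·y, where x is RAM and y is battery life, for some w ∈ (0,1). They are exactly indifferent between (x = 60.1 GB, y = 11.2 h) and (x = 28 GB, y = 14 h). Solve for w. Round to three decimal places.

w = 0.080

Equating utilities: w·60.1 + (1−w)·11.2 = w·28 + (1−w)·14.
Collecting terms: w·32.1 = (1−w)·2.8.
Hence w = 2.8/(32.1+2.8) = 2.8/34.9 = 0.080.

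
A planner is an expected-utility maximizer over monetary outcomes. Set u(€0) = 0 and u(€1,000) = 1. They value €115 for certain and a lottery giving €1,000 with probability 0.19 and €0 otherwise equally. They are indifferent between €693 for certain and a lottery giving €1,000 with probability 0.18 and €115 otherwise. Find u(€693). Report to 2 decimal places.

First, u(€115) = 0.19·u(€1,000) + 0.81·u(€0) = 0.19.
The second indifference gives u(€693) = 0.18·u(€1,000) + 0.82·u(€115) = 0.18·1.00 + 0.82·0.19 = 0.3358.

0.34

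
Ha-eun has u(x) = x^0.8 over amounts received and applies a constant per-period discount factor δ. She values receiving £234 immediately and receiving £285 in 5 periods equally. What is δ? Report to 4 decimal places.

δ ≈ 0.9689

The payoff in 5 periods is discounted by δ^5, so u(234) = δ^5·u(285) and δ^5 = u(234)/u(285).
Since u(x) = x^0.8, δ^5 = (234/285)^0.8 = 0.82105^0.8 = 0.85408.
Taking the 5th root: δ = 0.85408^(1/5) ≈ 0.9689.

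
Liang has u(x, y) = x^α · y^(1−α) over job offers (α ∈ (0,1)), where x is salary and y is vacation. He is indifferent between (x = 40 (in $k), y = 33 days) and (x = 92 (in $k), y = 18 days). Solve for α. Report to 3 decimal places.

α ≈ 0.421

Indifference: 40^α · 33^(1−α) = 92^α · 18^(1−α).
Rearrange to (40/92)^α = (18/33)^(1−α) and take logs: α·-0.832909 = (1−α)·-0.606136.
Thus α·(-1.439045) = -0.606136, so α = -0.606136/-1.439045 ≈ 0.421.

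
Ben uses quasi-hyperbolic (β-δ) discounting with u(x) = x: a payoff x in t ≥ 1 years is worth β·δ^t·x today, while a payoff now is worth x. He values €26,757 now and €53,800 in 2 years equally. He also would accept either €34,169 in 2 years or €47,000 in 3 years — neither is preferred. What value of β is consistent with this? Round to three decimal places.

From the later pair, β·δ^2·34169 = β·δ^3·47000; dividing through, δ = 34169/47000 = 0.72700.
Substituting δ into 26757 = β·δ^2·53800: β = 26757/(28434.860) ≈ 0.941.

β ≈ 0.941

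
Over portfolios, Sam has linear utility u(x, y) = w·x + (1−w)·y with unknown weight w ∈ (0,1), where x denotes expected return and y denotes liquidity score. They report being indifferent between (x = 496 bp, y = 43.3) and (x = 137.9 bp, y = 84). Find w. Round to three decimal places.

Indifference: w·496 + (1−w)·43.3 = w·137.9 + (1−w)·84.
Collecting terms: w·358.1 = (1−w)·40.7.
Hence w = 40.7/(358.1+40.7) = 40.7/398.8 = 0.102.

w = 0.102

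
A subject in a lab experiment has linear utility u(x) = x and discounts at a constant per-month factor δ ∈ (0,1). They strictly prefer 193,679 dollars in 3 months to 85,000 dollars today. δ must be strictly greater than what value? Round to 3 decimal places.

δ > 0.760

Comparing present values: 85000 < δ^3·193679.
Dividing by 193679: δ^3 > 0.43887. Both sides are positive, so the cube root keeps the direction.
δ > 0.43887^(1/3) = 0.760.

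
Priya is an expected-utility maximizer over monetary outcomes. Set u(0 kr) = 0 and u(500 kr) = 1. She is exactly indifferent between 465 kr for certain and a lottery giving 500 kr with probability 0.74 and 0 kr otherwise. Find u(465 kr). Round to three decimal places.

The indifference gives u(465 kr) = 0.74·u(500 kr) + 0.26·u(0 kr) = 0.74·1 + 0.26·0 = 0.74.

0.740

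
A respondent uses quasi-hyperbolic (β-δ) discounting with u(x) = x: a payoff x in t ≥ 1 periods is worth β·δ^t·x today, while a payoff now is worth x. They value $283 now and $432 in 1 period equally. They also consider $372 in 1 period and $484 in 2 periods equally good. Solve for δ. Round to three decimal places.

The second indifference involves only future payoffs, so β cancels: β·δ^1·372 = β·δ^2·484, giving δ = 372/484 = 0.76860.

δ ≈ 0.769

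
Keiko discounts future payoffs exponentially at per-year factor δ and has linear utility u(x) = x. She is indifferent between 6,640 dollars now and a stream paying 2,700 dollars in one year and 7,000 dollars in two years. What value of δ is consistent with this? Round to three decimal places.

δ ≈ 0.800

Equating present values: 6640 = 2700δ + 7000δ².
That is, 7000δ² + 2700δ − 6640 = 0, a quadratic in δ.
δ = (−2700 + √(2700² + 4·7000·6640)) / (2·7000) = (−2700 + √193210000.00) / 14000 ≈ 0.800.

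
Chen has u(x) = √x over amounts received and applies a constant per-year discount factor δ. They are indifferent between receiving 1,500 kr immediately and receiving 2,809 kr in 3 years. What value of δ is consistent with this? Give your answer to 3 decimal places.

δ ≈ 0.901

Indifference means u(1500) = δ^3 · u(2809), so δ^3 = u(1500)/u(2809).
With u(x) = √x: δ^3 = √1500/√2809 = √(1500/2809) = 0.73075.
Hence δ = (0.73075)^(1/3) = 0.90072.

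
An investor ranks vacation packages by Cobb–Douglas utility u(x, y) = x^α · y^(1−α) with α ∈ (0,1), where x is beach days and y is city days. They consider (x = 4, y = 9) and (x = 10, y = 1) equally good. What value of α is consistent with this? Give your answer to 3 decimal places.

α ≈ 0.706

Set the two utilities equal: 4^α·9^(1−α) = 10^α·1^(1−α).
Rearrange to (4/10)^α = (1/9)^(1−α) and take logs: α·-0.916291 = (1−α)·-2.197225.
With A = -0.916291 and B = -2.197225: α·A = (1−α)·B, so α = B/(A+B) = -2.197225/-3.113516 ≈ 0.706.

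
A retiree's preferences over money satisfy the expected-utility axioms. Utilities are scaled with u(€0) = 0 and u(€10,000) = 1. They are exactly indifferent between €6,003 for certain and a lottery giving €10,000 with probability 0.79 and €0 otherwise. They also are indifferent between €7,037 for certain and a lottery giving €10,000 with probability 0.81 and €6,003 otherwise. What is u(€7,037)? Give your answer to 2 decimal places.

From the first indifference, u(€6,003) = 0.79·u(€10,000) + 0.21·u(€0) = 0.79·1 + 0.21·0 = 0.79.
Chaining: u(€7,037) = 0.81·1.00 + 0.19·0.79 = 0.9601.

0.96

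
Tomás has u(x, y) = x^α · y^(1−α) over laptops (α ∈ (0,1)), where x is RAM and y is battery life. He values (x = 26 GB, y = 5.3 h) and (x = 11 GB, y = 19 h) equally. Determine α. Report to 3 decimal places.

α ≈ 0.597

Set the two utilities equal: 26^α·5.3^(1−α) = 11^α·19^(1−α).
Rearrange to (26/11)^α = (19/5.3)^(1−α) and take logs: α·0.860201 = (1−α)·1.276732.
With A = 0.860201 and B = 1.276732: α·A = (1−α)·B, so α = B/(A+B) = 1.276732/2.136933 ≈ 0.597.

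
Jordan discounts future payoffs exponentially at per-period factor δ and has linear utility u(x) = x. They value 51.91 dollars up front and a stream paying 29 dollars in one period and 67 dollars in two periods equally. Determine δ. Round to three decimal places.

The stream is worth 29δ + 67δ² today, so 29δ + 67δ² = 51.91.
That is, 67δ² + 29δ − 51.91 = 0, a quadratic in δ.
The positive root is δ = [−29 + √(29² + 4·67·51.91)] / (2·67) = (−29 + 121.461)/134 ≈ 0.690.

δ ≈ 0.690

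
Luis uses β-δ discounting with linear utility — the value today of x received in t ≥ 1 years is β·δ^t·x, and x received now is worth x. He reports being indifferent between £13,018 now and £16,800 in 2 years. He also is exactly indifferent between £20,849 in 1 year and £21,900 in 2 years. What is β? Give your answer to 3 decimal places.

Both payoffs in the second observation are in the future, so β drops out: δ^1·20849 = δ^2·21900 ⇒ δ = 20849/21900 = 0.95201.
Substituting δ into 13018 = β·δ^2·16800: β = 13018/(15226.199) ≈ 0.855.

β ≈ 0.855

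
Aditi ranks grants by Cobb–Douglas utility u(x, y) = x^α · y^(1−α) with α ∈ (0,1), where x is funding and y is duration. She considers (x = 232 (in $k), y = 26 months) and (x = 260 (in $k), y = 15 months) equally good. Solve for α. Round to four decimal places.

Set the two utilities equal: 232^α·26^(1−α) = 260^α·15^(1−α).
(232/260)^α = (15/26)^(1−α); take logs: α·ln(232/260) = (1−α)·ln(15/26), i.e. α·-0.1139443 = (1−α)·-0.5500463.
Thus α·(-0.6639906) = -0.5500463, so α = -0.5500463/-0.6639906 ≈ 0.8284.

α ≈ 0.8284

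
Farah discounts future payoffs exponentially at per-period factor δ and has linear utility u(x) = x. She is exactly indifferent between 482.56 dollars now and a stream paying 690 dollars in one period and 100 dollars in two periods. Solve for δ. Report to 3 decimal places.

Present value of the stream is 690·δ + 100·δ². Indifference gives 690δ + 100δ² = 482.56.
That is, 100δ² + 690δ − 482.56 = 0, a quadratic in δ.
δ = (−690 + √(690² + 4·100·482.56)) / (2·100) = (−690 + √669124.00) / 200 ≈ 0.640.

δ ≈ 0.640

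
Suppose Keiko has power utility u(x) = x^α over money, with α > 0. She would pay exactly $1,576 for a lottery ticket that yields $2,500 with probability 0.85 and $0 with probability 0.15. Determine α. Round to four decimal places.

α ≈ 0.3522

The lottery's expected utility is 0.85·u(2500) + 0.15·u(0) = 0.85·2500^α (since u(0) = 0 for α > 0).
Equating: 1576^α = 0.85·2500^α, i.e. 0.6304^α = 0.85.
α = ln(0.85) / ln(1576/2500) = -0.1625189/-0.4614007 ≈ 0.3522.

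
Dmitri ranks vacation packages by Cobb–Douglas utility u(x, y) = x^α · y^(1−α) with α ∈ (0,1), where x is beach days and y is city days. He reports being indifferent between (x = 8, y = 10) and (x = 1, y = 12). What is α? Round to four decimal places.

Indifference: 8^α · 10^(1−α) = 1^α · 12^(1−α).
(8/1)^α = (12/10)^(1−α); take logs: α·ln(8/1) = (1−α)·ln(12/10), i.e. α·2.0794415 = (1−α)·0.1823216.
With A = 2.0794415 and B = 0.1823216: α·A = (1−α)·B, so α = B/(A+B) = 0.1823216/2.2617631 ≈ 0.0806.

α ≈ 0.0806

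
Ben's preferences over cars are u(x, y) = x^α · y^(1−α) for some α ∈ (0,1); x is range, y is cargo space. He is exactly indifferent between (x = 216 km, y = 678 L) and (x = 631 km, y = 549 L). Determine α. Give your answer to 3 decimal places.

Indifference: 216^α · 678^(1−α) = 631^α · 549^(1−α).
Taking logs: α·ln 216 + (1−α)·ln 678 = α·ln 631 + (1−α)·ln 549, i.e. α·-1.072027 = (1−α)·-0.211049.
Thus α·(-1.283076) = -0.211049, so α = -0.211049/-1.283076 ≈ 0.164.

α ≈ 0.164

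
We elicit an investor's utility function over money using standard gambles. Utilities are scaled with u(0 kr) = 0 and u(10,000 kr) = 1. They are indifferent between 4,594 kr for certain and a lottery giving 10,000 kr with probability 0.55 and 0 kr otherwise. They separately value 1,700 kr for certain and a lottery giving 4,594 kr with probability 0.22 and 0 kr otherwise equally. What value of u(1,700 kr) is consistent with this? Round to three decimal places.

From the first indifference, u(4,594 kr) = 0.55·u(10,000 kr) + 0.45·u(0 kr) = 0.55·1 + 0.45·0 = 0.55.
Then u(1,700 kr) = 0.22·u(4,594 kr) + 0.78·u(0 kr) = 0.22·0.55 + 0.78·0.00 = 0.1210.

0.121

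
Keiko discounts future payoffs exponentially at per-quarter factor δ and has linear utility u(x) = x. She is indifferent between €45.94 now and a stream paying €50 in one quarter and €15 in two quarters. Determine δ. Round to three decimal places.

The stream is worth 50δ + 15δ² today, so 50δ + 15δ² = 45.94.
So 15δ² + 50δ − 45.94 = 0.
By the quadratic formula (taking the positive root), δ = (−50 + √5256.40) / 30 ≈ 0.750.

δ ≈ 0.750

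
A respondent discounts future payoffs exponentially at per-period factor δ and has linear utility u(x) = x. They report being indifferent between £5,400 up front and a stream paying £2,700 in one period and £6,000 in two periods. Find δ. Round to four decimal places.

The stream is worth 2700δ + 6000δ² today, so 2700δ + 6000δ² = 5400.
So 6000δ² + 2700δ − 5400 = 0.
By the quadratic formula (taking the positive root), δ = (−2700 + √136890000.00) / 12000 ≈ 0.7500.

δ ≈ 0.7500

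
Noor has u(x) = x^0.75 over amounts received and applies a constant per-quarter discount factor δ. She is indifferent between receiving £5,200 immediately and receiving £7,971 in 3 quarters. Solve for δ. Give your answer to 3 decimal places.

δ ≈ 0.899

Indifference means u(5200) = δ^3 · u(7971), so δ^3 = u(5200)/u(7971).
Since u(x) = x^0.75, δ^3 = (5200/7971)^0.75 = 0.65236^0.75 = 0.72589.
Hence δ = (0.72589)^(1/3) = 0.89872.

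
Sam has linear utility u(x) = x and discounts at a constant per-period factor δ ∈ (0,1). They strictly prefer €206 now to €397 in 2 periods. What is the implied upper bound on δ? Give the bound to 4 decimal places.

Under u(x) = x this choice says 206 > δ^2·397.
So δ^2 < 206/397 = 0.51889; taking the square root of both positive sides preserves the inequality.
δ < (206/397)^(1/2) ≈ 0.7203.

δ < 0.7203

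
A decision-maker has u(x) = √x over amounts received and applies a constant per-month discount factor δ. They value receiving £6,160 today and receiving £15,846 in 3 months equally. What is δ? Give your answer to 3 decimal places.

δ ≈ 0.854

Equating discounted utilities: u(6160) = δ^3·u(15846) ⇒ δ^3 = u(6160)/u(15846).
With u(x) = √x: δ^3 = √6160/√15846 = √(6160/15846) = 0.62349.
Taking the cube root: δ = 0.62349^(1/3) ≈ 0.854.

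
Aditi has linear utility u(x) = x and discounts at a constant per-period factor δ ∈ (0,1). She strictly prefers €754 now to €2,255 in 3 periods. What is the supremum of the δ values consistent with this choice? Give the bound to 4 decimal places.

The preference means 754 > δ^3·2255.
Dividing by 2255: δ^3 < 0.33437. Both sides are positive, so the cube root keeps the direction.
δ < (754/2255)^(1/3) ≈ 0.6941.

δ < 0.6941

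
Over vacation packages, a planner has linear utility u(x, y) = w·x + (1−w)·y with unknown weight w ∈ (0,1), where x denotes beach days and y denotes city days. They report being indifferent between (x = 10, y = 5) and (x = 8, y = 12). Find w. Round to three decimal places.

Indifference: w·10 + (1−w)·5 = w·8 + (1−w)·12.
w·(10−8) = (1−w)·(12−5), i.e. w·2 = (1−w)·7.
Hence w = 7/(2+7) = 7/9 = 0.778.

w = 0.778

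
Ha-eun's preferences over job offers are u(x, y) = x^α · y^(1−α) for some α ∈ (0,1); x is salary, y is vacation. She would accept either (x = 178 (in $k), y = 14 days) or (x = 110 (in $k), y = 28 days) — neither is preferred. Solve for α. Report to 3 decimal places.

α ≈ 0.590

Indifference: 178^α · 14^(1−α) = 110^α · 28^(1−α).
(178/110)^α = (28/14)^(1−α); take logs: α·ln(178/110) = (1−α)·ln(28/14), i.e. α·0.481303 = (1−α)·0.693147.
So α/(1−α) = (0.693147)/(0.481303) = 1.440147, and α = 1.440147/2.440147 ≈ 0.590.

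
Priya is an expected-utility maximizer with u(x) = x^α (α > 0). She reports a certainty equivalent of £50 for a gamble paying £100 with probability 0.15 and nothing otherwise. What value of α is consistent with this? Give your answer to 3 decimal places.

α ≈ 2.737

Since u(0) = 0, the lottery's EU is 0.15·100^α.
Setting u(50) equal to that: 50^α = 0.15·100^α ⇒ (50/100)^α = 0.15.
Take logs: α = ln 0.15 / ln(50/100) ≈ 2.73697.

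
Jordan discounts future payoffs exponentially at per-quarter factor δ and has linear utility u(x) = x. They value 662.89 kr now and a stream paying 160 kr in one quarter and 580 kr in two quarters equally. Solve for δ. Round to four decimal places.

Equating present values: 662.89 = 160δ + 580δ².
That is, 580δ² + 160δ − 662.89 = 0, a quadratic in δ.
The positive root is δ = [−160 + √(160² + 4·580·662.89)] / (2·580) = (−160 + 1250.402)/1160 ≈ 0.9400.

δ ≈ 0.9400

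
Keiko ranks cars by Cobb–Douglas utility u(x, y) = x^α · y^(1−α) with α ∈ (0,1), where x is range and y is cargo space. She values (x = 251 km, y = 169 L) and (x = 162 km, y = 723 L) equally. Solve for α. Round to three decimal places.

Indifference: 251^α · 169^(1−α) = 162^α · 723^(1−α).
(251/162)^α = (723/169)^(1−α); take logs: α·ln(251/162) = (1−α)·ln(723/169), i.e. α·0.437857 = (1−α)·1.453511.
Thus α·(1.891368) = 1.453511, so α = 1.453511/1.891368 ≈ 0.768.

α ≈ 0.768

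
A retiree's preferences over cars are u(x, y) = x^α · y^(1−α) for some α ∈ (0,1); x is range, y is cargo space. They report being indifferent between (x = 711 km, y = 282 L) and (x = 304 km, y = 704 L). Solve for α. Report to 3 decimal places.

Set the two utilities equal: 711^α·282^(1−α) = 304^α·704^(1−α).
Rearrange to (711/304)^α = (704/282)^(1−α) and take logs: α·0.849645 = (1−α)·0.914871.
So α/(1−α) = (0.914871)/(0.849645) = 1.076769, and α = 1.076769/2.076769 ≈ 0.518.

α ≈ 0.518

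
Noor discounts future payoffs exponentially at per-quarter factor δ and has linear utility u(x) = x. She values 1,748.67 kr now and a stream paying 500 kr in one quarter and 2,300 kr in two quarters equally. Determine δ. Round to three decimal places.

The stream is worth 500δ + 2300δ² today, so 500δ + 2300δ² = 1748.67.
So 2300δ² + 500δ − 1748.67 = 0.
δ = (−500 + √(500² + 4·2300·1748.67)) / (2·2300) = (−500 + √16337764.00) / 4600 ≈ 0.770.

δ ≈ 0.770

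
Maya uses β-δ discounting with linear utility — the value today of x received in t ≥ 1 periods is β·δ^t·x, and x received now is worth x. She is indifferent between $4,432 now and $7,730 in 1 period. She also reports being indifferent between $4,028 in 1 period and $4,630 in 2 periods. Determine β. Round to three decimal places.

The second indifference involves only future payoffs, so β cancels: β·δ^1·4028 = β·δ^2·4630, giving δ = 4028/4630 = 0.86998.
Substituting δ into 4432 = β·δ·7730: β = 4432/(6724.933) ≈ 0.659.

β ≈ 0.659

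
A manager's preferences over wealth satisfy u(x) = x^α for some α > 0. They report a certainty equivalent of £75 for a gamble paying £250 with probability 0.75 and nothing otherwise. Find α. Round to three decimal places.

α ≈ 0.239

EU(lottery) = 0.75·250^α + 0.25·0 = 0.75·250^α.
Setting u(75) equal to that: 75^α = 0.75·250^α ⇒ (75/250)^α = 0.75.
Take logs: α = ln 0.75 / ln(75/250) ≈ 0.23894.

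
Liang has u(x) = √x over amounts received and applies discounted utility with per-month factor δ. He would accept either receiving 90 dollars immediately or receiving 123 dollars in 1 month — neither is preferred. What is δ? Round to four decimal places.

δ ≈ 0.8554

Indifference means u(90) = δ · u(123), so δ = u(90)/u(123).
Since u(x) = √x, δ = √(90/123) = 0.85540.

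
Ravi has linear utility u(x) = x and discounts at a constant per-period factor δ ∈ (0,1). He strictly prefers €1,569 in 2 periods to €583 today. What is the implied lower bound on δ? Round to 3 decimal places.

δ > 0.610

The preference means 583 < δ^2·1569.
Hence δ^2 > 583/1569 = 0.37157, and x ↦ x^(1/2) is increasing on (0,∞).
δ > (583/1569)^(1/2) ≈ 0.610.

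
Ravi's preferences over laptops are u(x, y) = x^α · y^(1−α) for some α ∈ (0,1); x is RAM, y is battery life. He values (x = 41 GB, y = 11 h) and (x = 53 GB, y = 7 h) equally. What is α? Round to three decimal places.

The Cobb–Douglas utilities coincide, so 41^α·11^(1−α) = 53^α·7^(1−α).
Taking logs: α·ln 41 + (1−α)·ln 11 = α·ln 53 + (1−α)·ln 7, i.e. α·-0.256720 = (1−α)·-0.451985.
So α/(1−α) = (-0.451985)/(-0.256720) = 1.760615, and α = 1.760615/2.760615 ≈ 0.638.

α ≈ 0.638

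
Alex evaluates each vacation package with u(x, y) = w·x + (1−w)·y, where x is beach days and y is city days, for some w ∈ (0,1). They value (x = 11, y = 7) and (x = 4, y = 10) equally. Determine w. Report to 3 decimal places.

w = 0.300

Indifference: w·11 + (1−w)·7 = w·4 + (1−w)·10.
Rearranging, 7·w − 3·(1−w) = 0.
The marginal rate of substitution is 3/7, so w = 3/(7+3) = 0.300.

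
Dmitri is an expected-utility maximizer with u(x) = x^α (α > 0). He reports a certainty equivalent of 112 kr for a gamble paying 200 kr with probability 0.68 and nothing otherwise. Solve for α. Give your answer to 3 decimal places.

α ≈ 0.665

Since u(0) = 0, the lottery's EU is 0.68·200^α.
Equating: 112^α = 0.68·200^α, i.e. 0.5600^α = 0.68.
Taking logs: α·ln(112/200) = ln(0.68), so α = -0.385662 / -0.579818 ≈ 0.665.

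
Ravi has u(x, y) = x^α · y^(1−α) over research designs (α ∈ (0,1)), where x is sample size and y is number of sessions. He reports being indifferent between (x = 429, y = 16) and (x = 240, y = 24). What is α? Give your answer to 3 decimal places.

Set the two utilities equal: 429^α·16^(1−α) = 240^α·24^(1−α).
(429/240)^α = (24/16)^(1−α); take logs: α·ln(429/240) = (1−α)·ln(24/16), i.e. α·0.580818 = (1−α)·0.405465.
With A = 0.580818 and B = 0.405465: α·A = (1−α)·B, so α = B/(A+B) = 0.405465/0.986283 ≈ 0.411.

α ≈ 0.411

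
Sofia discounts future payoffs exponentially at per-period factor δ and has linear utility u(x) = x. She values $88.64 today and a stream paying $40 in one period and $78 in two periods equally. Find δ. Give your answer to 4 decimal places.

Equating present values: 88.64 = 40δ + 78δ².
That is, 78δ² + 40δ − 88.64 = 0, a quadratic in δ.
The positive root is δ = [−40 + √(40² + 4·78·88.64)] / (2·78) = (−40 + 171.043)/156 ≈ 0.8400.

δ ≈ 0.8400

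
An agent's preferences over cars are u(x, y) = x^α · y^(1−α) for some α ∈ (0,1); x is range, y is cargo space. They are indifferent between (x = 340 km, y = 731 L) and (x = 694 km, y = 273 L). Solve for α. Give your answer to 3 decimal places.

Set the two utilities equal: 340^α·731^(1−α) = 694^α·273^(1−α).
Taking logs: α·ln 340 + (1−α)·ln 731 = α·ln 694 + (1−α)·ln 273, i.e. α·-0.713526 = (1−α)·-0.984942.
Thus α·(-1.698468) = -0.984942, so α = -0.984942/-1.698468 ≈ 0.580.

α ≈ 0.580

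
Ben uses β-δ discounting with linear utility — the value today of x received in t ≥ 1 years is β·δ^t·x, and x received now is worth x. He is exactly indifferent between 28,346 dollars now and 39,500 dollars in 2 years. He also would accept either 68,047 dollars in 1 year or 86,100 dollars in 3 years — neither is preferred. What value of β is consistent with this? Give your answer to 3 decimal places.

From the later pair, β·δ^1·68047 = β·δ^3·86100; dividing through, δ^2 = 68047/86100 = 0.79033, so δ = 0.88900.
Now use the now-vs-future pair: 28346 = β·δ^2·39500 gives β = 28346/(0.79033·39500) ≈ 0.908.

β ≈ 0.908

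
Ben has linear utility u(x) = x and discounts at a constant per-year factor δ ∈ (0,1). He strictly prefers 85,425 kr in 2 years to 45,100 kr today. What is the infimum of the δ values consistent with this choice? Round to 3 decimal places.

The preference means 45100 < δ^2·85425.
So δ^2 > 45100/85425 = 0.52795; taking the square root of both positive sides preserves the inequality.
δ > (45100/85425)^(1/2) ≈ 0.727.

δ > 0.727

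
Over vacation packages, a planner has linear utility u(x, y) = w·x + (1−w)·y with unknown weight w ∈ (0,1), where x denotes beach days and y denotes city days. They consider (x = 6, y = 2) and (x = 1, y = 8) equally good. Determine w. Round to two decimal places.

Indifference: w·6 + (1−w)·2 = w·1 + (1−w)·8.
w·(6−1) = (1−w)·(8−2), i.e. w·5 = (1−w)·6.
So w/(1−w) = 6/5 = 1.2000, giving w = 6/(5+6) = 0.55.

w = 0.55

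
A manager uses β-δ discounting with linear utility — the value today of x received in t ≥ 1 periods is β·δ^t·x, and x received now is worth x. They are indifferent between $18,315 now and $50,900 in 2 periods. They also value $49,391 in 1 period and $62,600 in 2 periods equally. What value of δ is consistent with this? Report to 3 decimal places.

δ ≈ 0.789

The second indifference involves only future payoffs, so β cancels: β·δ^1·49391 = β·δ^2·62600, giving δ = 49391/62600 = 0.78899.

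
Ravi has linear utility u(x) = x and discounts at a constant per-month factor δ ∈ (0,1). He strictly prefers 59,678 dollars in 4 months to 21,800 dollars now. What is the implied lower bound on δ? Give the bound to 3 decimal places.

Under u(x) = x this choice says 21800 < δ^4·59678.
So δ^4 > 21800/59678 = 0.36529; taking the 4th root of both positive sides preserves the inequality.
δ > (21800/59678)^(1/4) ≈ 0.777.

δ > 0.777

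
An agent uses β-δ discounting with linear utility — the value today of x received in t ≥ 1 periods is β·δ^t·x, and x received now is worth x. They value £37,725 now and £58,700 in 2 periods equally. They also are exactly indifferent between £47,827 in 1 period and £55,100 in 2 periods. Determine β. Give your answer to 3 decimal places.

The second indifference involves only future payoffs, so β cancels: β·δ^1·47827 = β·δ^2·55100, giving δ = 47827/55100 = 0.86800.
The first indifference: 37725 = β·δ^2·58700, so β = 37725/(δ^2·58700) = 37725/(0.75343·58700) ≈ 0.853.

β ≈ 0.853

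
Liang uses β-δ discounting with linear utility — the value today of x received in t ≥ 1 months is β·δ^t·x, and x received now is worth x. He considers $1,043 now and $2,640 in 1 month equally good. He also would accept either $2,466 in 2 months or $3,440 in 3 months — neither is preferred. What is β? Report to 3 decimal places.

The second indifference involves only future payoffs, so β cancels: β·δ^2·2466 = β·δ^3·3440, giving δ = 2466/3440 = 0.71686.
Substituting δ into 1043 = β·δ·2640: β = 1043/(1892.512) ≈ 0.551.

β ≈ 0.551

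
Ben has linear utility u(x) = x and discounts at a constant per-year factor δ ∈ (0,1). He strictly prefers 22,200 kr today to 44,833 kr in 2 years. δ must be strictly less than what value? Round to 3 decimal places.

Comparing present values: 22200 > δ^2·44833.
Hence δ^2 < 22200/44833 = 0.49517, and x ↦ x^(1/2) is increasing on (0,∞).
δ < 0.49517^(1/2) = 0.704.

δ < 0.704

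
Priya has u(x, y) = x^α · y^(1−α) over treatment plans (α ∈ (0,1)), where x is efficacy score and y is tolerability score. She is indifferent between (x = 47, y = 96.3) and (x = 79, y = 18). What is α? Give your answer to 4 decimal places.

α ≈ 0.7636

Indifference: 47^α · 96.3^(1−α) = 79^α · 18^(1−α).
(47/79)^α = (18/96.3)^(1−α); take logs: α·ln(47/79) = (1−α)·ln(18/96.3), i.e. α·-0.5193003 = (1−α)·-1.6770966.
So α/(1−α) = (-1.6770966)/(-0.5193003) = 3.2295314, and α = 3.2295314/4.2295314 ≈ 0.7636.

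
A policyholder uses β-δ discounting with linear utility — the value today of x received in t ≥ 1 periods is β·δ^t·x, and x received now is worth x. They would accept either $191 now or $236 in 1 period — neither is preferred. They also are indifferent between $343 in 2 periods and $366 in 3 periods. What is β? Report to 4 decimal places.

β ≈ 0.8636

The second indifference involves only future payoffs, so β cancels: β·δ^2·343 = β·δ^3·366, giving δ = 343/366 = 0.93716.
The first indifference: 191 = β·δ·236, so β = 191/(δ·236) = 191/(0.93716·236) ≈ 0.8636.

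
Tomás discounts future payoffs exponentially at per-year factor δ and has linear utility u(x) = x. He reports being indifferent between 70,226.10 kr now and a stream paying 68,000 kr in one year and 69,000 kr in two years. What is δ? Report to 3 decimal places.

Present value of the stream is 68000·δ + 69000·δ². Indifference gives 68000δ + 69000δ² = 70226.10.
So 69000δ² + 68000δ − 70226.10 = 0.
By the quadratic formula (taking the positive root), δ = (−68000 + √24006403600.00) / 138000 ≈ 0.630.

δ ≈ 0.630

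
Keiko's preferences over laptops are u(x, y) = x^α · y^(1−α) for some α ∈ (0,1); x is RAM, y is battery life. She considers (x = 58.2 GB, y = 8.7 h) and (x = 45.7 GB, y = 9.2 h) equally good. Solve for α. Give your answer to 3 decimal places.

Indifference: 58.2^α · 8.7^(1−α) = 45.7^α · 9.2^(1−α).
Taking logs: α·ln 58.2 + (1−α)·ln 8.7 = α·ln 45.7 + (1−α)·ln 9.2, i.e. α·0.241787 = (1−α)·0.055880.
With A = 0.241787 and B = 0.055880: α·A = (1−α)·B, so α = B/(A+B) = 0.055880/0.297667 ≈ 0.188.

α ≈ 0.188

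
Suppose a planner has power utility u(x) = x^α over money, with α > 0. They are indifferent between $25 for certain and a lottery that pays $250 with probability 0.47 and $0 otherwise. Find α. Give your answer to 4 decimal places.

The lottery's expected utility is 0.47·u(250) + 0.53·u(0) = 0.47·250^α (since u(0) = 0 for α > 0).
Indifference: 25^α = 0.47·250^α, so (25/250)^α = 0.47.
Taking logs: α·ln(25/250) = ln(0.47), so α = -0.7550226 / -2.3025851 ≈ 0.3279.

α ≈ 0.3279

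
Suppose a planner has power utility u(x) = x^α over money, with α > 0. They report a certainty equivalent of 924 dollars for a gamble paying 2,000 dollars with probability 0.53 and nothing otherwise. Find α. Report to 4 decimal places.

EU(lottery) = 0.53·2000^α + 0.47·0 = 0.53·2000^α.
Indifference: 924^α = 0.53·2000^α, so (924/2000)^α = 0.53.
Take logs: α = ln 0.53 / ln(924/2000) ≈ 0.822178.

α ≈ 0.8222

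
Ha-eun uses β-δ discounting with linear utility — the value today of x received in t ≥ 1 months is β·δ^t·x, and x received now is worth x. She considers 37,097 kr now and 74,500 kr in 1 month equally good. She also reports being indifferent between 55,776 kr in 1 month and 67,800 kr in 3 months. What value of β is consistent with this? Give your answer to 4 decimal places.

β ≈ 0.5490

Both payoffs in the second observation are in the future, so β drops out: δ^1·55776 = δ^3·67800 ⇒ δ^2 = 55776/67800 = 0.82265, so δ = 0.90700.
Now use the now-vs-future pair: 37097 = β·δ·74500 gives β = 37097/(0.90700·74500) ≈ 0.5490.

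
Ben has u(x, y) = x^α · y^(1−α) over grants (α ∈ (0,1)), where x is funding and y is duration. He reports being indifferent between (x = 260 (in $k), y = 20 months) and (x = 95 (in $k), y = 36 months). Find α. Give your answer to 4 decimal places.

The Cobb–Douglas utilities coincide, so 260^α·20^(1−α) = 95^α·36^(1−α).
Taking logs: α·ln 260 + (1−α)·ln 20 = α·ln 95 + (1−α)·ln 36, i.e. α·1.0068047 = (1−α)·0.5877867.
So α/(1−α) = (0.5877867)/(1.0068047) = 0.5838140, and α = 0.5838140/1.5838140 ≈ 0.3686.

α ≈ 0.3686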